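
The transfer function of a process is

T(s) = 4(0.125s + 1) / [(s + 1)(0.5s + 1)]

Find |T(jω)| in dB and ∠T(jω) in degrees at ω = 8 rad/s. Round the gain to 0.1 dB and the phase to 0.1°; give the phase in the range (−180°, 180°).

-15.4 dB, -113.8°

At ω = 8 rad/s:
zero (1 + j8·0.125) = 1 + j1 → |·| ≈ 1.4142, ∠ ≈ 45.00°
pole (1 + j8·1) = 1 + j8 → |·| ≈ 8.0623, ∠ ≈ 82.87°
pole (1 + j8·0.5) = 1 + j4 → |·| ≈ 4.1231, ∠ ≈ 75.96°
|T| = 4 · 1.4142 / (8.0623 · 4.1231) ≈ 0.17017
Gain = 20 log₁₀(0.17017) ≈ -15.38 dB
∠T = (45.00°) − (82.87° + 75.96°) = -113.83°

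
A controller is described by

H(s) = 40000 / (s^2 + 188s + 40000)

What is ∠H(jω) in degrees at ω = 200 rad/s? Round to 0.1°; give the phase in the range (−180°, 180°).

-90.0°

At s = jω = j200:
quadratic: (j200)² + 188·j200 + 40000 = 0 + j37600 → |·| ≈ 37600, ∠ ≈ 90.00°
∠H = 0.00° − 90.00° = -90.00°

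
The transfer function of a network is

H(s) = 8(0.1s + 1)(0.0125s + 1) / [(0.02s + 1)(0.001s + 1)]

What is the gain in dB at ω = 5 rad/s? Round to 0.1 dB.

At ω = 5 rad/s:
zero (1 + j5·0.1) = 1 + j0.5 → |·| ≈ 1.118, ∠ ≈ 26.57°
zero (1 + j5·0.0125) = 1 + j0.0625 → |·| ≈ 1.002, ∠ ≈ 3.58°
pole (1 + j5·0.02) = 1 + j0.1 → |·| ≈ 1.005, ∠ ≈ 5.71°
pole (1 + j5·0.001) = 1 + j0.005 → |·| ≈ 1, ∠ ≈ 0.29°
|H| = 8 · 1.118 · 1.002 / (1.005 · 1) ≈ 8.9173
Gain = 20 log₁₀(8.9173) ≈ 19.00 dB

19.0 dB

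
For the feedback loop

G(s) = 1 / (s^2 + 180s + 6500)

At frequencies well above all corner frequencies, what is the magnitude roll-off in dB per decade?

-40 dB/decade

Each pole contributes −20 dB/decade at high frequency; each zero contributes +20 dB/decade.
Net: 0 zero(s) − 2 pole(s) → -40 dB/decade.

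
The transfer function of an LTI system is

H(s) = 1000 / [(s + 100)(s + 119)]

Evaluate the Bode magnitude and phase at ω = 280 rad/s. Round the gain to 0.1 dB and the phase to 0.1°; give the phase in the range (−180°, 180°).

At s = jω = j280:
pole (s+100): 100 + j280 → |·| = √(100²+280²) = √88400 ≈ 297.32, ∠ = arctan(280/100) ≈ 70.35°
pole (s+119): 119 + j280 → |·| = √(119²+280²) = √92561 ≈ 304.24, ∠ = arctan(280/119) ≈ 66.97°
|H| = 1000 / 90457 ≈ 0.011055
Gain = 20 log₁₀(0.011055) ≈ -39.13 dB
∠H = 0.00° − 137.32° = -137.32°

-39.1 dB, -137.3°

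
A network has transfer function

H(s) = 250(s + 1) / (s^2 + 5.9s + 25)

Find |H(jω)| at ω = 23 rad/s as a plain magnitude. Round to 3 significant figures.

At s = jω = j23:
zero (s+1): 1 + j23 → |·| = √(1²+23²) = √530 ≈ 23.022, ∠ = arctan(23/1) ≈ 87.51°
quadratic: (j23)² + 5.9·j23 + 25 = -504 + j135.7 → |·| ≈ 521.95, ∠ ≈ 164.93°
|H| = 250 · 23.022 / 521.95 ≈ 11.027

11.0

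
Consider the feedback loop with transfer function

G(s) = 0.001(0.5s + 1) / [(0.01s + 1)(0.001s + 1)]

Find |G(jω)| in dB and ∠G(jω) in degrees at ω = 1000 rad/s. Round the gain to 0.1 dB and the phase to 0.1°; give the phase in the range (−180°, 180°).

-29.1 dB, -39.4°

At ω = 1000 rad/s:
zero (1 + j1000·0.5) = 1 + j500 → |·| ≈ 500, ∠ ≈ 89.89°
pole (1 + j1000·0.01) = 1 + j10 → |·| ≈ 10.05, ∠ ≈ 84.29°
pole (1 + j1000·0.001) = 1 + j1 → |·| ≈ 1.4142, ∠ ≈ 45.00°
|G| = 0.001 · 500 / (10.05 · 1.4142) ≈ 0.03518
Gain = 20 log₁₀(0.03518) ≈ -29.07 dB
∠G = (89.89°) − (84.29° + 45.00°) = -39.40°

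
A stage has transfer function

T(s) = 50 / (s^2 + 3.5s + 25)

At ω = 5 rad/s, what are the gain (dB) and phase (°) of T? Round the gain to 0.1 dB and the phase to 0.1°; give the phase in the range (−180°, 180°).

9.1 dB, -90.0°

At s = jω = j5:
quadratic: (j5)² + 3.5·j5 + 25 = 0 + j17.5 → |·| ≈ 17.5, ∠ ≈ 90.00°
|T| = 50 / 17.5 ≈ 2.8571
Gain = 20 log₁₀(2.8571) ≈ 9.12 dB
∠T = 0.00° − 90.00° = -90.00°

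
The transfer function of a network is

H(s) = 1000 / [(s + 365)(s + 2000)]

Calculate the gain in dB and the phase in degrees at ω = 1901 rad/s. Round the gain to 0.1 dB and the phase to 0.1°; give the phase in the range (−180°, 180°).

-74.6 dB, -122.7°

At s = jω = j1901:
pole (s+365): 365 + j1901 → |·| = √(365²+1901²) = √3747026 ≈ 1935.7, ∠ = arctan(1901/365) ≈ 79.13°
pole (s+2000): 2000 + j1901 → |·| = √(2000²+1901²) = √7613801 ≈ 2759.3, ∠ = arctan(1901/2000) ≈ 43.55°
|H| = 1000 / 5.3412e+06 ≈ 0.00018722
Gain = 20 log₁₀(0.00018722) ≈ -74.55 dB
∠H = 0.00° − 122.68° = -122.68°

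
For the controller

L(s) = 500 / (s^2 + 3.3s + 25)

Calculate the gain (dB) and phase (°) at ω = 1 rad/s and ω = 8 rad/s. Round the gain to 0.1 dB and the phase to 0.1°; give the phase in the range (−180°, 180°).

ω = 1: 26.3 dB, -7.8°; ω = 8: 20.5 dB, -145.9°

At s = jω = j1:
quadratic: (j1)² + 3.3·j1 + 25 = 24 + j3.3 → |·| ≈ 24.226, ∠ ≈ 7.83°
|L| = 500 / 24.226 ≈ 20.639
Gain = 20 log₁₀(20.639) ≈ 26.29 dB
∠L = 0.00° − 7.83° = -7.83°

At s = jω = j8:
quadratic: (j8)² + 3.3·j8 + 25 = -39 + j26.4 → |·| ≈ 47.095, ∠ ≈ 145.91°
|L| = 500 / 47.095 ≈ 10.617
Gain = 20 log₁₀(10.617) ≈ 20.52 dB
∠L = 0.00° − 145.91° = -145.91°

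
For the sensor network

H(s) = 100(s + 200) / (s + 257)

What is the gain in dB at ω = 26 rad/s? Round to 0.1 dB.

At s = jω = j26:
zero (s+200): 200 + j26 → |·| = √(200²+26²) = √40676 ≈ 201.68, ∠ = arctan(26/200) ≈ 7.41°
pole (s+257): 257 + j26 → |·| = √(257²+26²) = √66725 ≈ 258.31, ∠ = arctan(26/257) ≈ 5.78°
|H| = 100 · 201.68 / 258.31 ≈ 78.077
Gain = 20 log₁₀(78.077) ≈ 37.85 dB

37.9 dB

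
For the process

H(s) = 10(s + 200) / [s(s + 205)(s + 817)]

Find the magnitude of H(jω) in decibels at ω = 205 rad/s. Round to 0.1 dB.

-84.9 dB

At s = jω = j205:
zero (s+200): 200 + j205 → |·| = √(200²+205²) = √82025 ≈ 286.4, ∠ = arctan(205/200) ≈ 45.71°
pole (s+205): 205 + j205 → |·| = √(205²+205²) = √84050 ≈ 289.91, ∠ = arctan(205/205) ≈ 45.00°
pole (s+817): 817 + j205 → |·| = √(817²+205²) = √709514 ≈ 842.33, ∠ = arctan(205/817) ≈ 14.09°
pole at origin: |s| = 205, ∠ = 90.00° (in denominator)
|H| = 10 · 286.4 / 5.0061e+07 ≈ 5.721e-05
Gain = 20 log₁₀(5.721e-05) ≈ -84.85 dB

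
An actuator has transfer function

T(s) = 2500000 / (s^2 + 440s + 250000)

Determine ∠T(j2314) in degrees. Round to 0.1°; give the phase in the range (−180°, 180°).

-168.7°

At s = jω = j2314:
quadratic: (j2314)² + 440·j2314 + 250000 = -5104596 + j1018160 → |·| ≈ 5.2051e+06, ∠ ≈ 168.72°
∠T = 0.00° − 168.72° = -168.72°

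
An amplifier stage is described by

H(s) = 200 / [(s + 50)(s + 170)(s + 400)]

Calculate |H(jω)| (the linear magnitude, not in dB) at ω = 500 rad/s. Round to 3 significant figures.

1.18e-06

At s = jω = j500:
pole (s+50): 50 + j500 → |·| = √(50²+500²) = √252500 ≈ 502.49, ∠ = arctan(500/50) ≈ 84.29°
pole (s+170): 170 + j500 → |·| = √(170²+500²) = √278900 ≈ 528.11, ∠ = arctan(500/170) ≈ 71.22°
pole (s+400): 400 + j500 → |·| = √(400²+500²) = √410000 ≈ 640.31, ∠ = arctan(500/400) ≈ 51.34°
|H| = 200 / 1.6992e+08 ≈ 1.177e-06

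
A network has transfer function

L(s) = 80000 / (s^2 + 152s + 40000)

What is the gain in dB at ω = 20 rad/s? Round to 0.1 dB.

6.1 dB

At s = jω = j20:
quadratic: (j20)² + 152·j20 + 40000 = 39600 + j3040 → |·| ≈ 39717, ∠ ≈ 4.39°
|L| = 80000 / 39717 ≈ 2.0143
Gain = 20 log₁₀(2.0143) ≈ 6.08 dB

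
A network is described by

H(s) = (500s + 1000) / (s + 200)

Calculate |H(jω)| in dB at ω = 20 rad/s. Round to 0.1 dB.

Substitute s = j20:
Numerator: 500(j20) + 1000 = 1000 + j10000
Denominator: (j20) + 200 = 200 + j20
|N| = √(1000² + 10000²) ≈ 10050, ∠N ≈ 84.29°
|D| = √(200² + 20²) ≈ 201, ∠D ≈ 5.71°
|H| = 10050 / 201 ≈ 50
Gain = 20 log₁₀(50) ≈ 33.98 dB

34.0 dB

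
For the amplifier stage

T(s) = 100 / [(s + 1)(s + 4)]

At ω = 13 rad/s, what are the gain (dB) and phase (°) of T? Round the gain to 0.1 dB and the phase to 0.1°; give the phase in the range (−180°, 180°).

At s = jω = j13:
pole (s+1): 1 + j13 → |·| = √(1²+13²) = √170 ≈ 13.038, ∠ = arctan(13/1) ≈ 85.60°
pole (s+4): 4 + j13 → |·| = √(4²+13²) = √185 ≈ 13.601, ∠ = arctan(13/4) ≈ 72.90°
|T| = 100 / 177.33 ≈ 0.56392
Gain = 20 log₁₀(0.56392) ≈ -4.98 dB
∠T = 0.00° − 158.50° = -158.50°

-5.0 dB, -158.5°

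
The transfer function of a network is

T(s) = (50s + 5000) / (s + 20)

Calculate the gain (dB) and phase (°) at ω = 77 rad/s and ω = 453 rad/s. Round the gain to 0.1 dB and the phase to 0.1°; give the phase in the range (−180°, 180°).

Substitute s = j77:
Numerator: 50(j77) + 5000 = 5000 + j3850
Denominator: (j77) + 20 = 20 + j77
|N| = √(5000² + 3850²) ≈ 6310.5, ∠N ≈ 37.60°
|D| = √(20² + 77²) ≈ 79.555, ∠D ≈ 75.44°
|T| = 6310.5 / 79.555 ≈ 79.322
Gain = 20 log₁₀(79.322) ≈ 37.99 dB
∠T = 37.60° − 75.44° = -37.84°

Substitute s = j453:
Numerator: 50(j453) + 5000 = 5000 + j22650
Denominator: (j453) + 20 = 20 + j453
|N| = √(5000² + 22650²) ≈ 23195, ∠N ≈ 77.55°
|D| = √(20² + 453²) ≈ 453.44, ∠D ≈ 87.47°
|T| = 23195 / 453.44 ≈ 51.153
Gain = 20 log₁₀(51.153) ≈ 34.18 dB
∠T = 77.55° − 87.47° = -9.92°

ω = 77: 38.0 dB, -37.8°; ω = 453: 34.2 dB, -9.9°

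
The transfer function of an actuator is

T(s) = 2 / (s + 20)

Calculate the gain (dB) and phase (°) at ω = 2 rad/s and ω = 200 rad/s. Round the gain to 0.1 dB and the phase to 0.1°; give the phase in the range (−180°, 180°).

ω = 2: -20.0 dB, -5.7°; ω = 200: -40.0 dB, -84.3°

Substitute s = j2:
Numerator: 2 = 2 + j0
Denominator: (j2) + 20 = 20 + j2
|N| = √(2² + 0²) ≈ 2, ∠N ≈ 0.00°
|D| = √(20² + 2²) ≈ 20.1, ∠D ≈ 5.71°
|T| = 2 / 20.1 ≈ 0.099502
Gain = 20 log₁₀(0.099502) ≈ -20.04 dB
∠T = 0.00° − 5.71° = -5.71°

Substitute s = j200:
Numerator: 2 = 2 + j0
Denominator: (j200) + 20 = 20 + j200
|N| = √(2² + 0²) ≈ 2, ∠N ≈ 0.00°
|D| = √(20² + 200²) ≈ 201, ∠D ≈ 84.29°
|T| = 2 / 201 ≈ 0.0099502
Gain = 20 log₁₀(0.0099502) ≈ -40.04 dB
∠T = 0.00° − 84.29° = -84.29°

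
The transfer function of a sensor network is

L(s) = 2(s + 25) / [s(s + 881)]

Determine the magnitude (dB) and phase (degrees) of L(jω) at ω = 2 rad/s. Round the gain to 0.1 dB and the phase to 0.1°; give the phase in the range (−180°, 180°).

At s = jω = j2:
zero (s+25): 25 + j2 → |·| = √(25²+2²) = √629 ≈ 25.08, ∠ = arctan(2/25) ≈ 4.57°
pole (s+881): 881 + j2 → |·| = √(881²+2²) = √776165 ≈ 881, ∠ = arctan(2/881) ≈ 0.13°
pole at origin: |s| = 2, ∠ = 90.00° (in denominator)
|L| = 2 · 25.08 / 1762 ≈ 0.028468
Gain = 20 log₁₀(0.028468) ≈ -30.91 dB
∠L = 4.57° − 90.13° = -85.56°

-30.9 dB, -85.6°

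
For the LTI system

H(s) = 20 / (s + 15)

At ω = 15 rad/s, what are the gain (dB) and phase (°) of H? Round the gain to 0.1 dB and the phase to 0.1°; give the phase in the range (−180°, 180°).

At s = jω = j15:
pole (s+15): 15 + j15 → |·| = √(15²+15²) = √450 ≈ 21.213, ∠ = arctan(15/15) ≈ 45.00°
|H| = 20 / 21.213 ≈ 0.94282
Gain = 20 log₁₀(0.94282) ≈ -0.51 dB
∠H = 0.00° − 45.00° = -45.00°

-0.5 dB, -45.0°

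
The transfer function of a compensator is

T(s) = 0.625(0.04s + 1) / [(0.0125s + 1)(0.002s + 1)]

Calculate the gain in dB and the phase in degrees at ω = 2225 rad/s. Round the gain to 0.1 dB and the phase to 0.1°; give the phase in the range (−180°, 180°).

At ω = 2225 rad/s:
zero (1 + j2225·0.04) = 1 + j89 → |·| ≈ 89.006, ∠ ≈ 89.36°
pole (1 + j2225·0.0125) = 1 + j27.8125 → |·| ≈ 27.83, ∠ ≈ 87.94°
pole (1 + j2225·0.002) = 1 + j4.45 → |·| ≈ 4.561, ∠ ≈ 77.33°
|T| = 0.625 · 89.006 / (27.83 · 4.561) ≈ 0.43825
Gain = 20 log₁₀(0.43825) ≈ -7.17 dB
∠T = (89.36°) − (87.94° + 77.33°) = -75.91°

-7.2 dB, -75.9°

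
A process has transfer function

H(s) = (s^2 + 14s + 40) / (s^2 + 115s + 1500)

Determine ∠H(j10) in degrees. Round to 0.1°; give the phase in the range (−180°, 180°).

Substitute s = j10:
Numerator: (j10)^2 + 14(j10) + 40 = -60 + j140
Denominator: (j10)^2 + 115(j10) + 1500 = 1400 + j1150
|N| = √(60² + 140²) ≈ 152.32, ∠N ≈ 113.20°
|D| = √(1400² + 1150²) ≈ 1811.8, ∠D ≈ 39.40°
∠H = 113.20° − 39.40° = 73.80°

73.8°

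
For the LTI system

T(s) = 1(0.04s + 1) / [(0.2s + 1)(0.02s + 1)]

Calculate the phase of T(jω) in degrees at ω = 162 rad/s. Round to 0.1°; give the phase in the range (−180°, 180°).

-79.9°

At ω = 162 rad/s:
zero (1 + j162·0.04) = 1 + j6.48 → |·| ≈ 6.5567, ∠ ≈ 81.23°
pole (1 + j162·0.2) = 1 + j32.4 → |·| ≈ 32.415, ∠ ≈ 88.23°
pole (1 + j162·0.02) = 1 + j3.24 → |·| ≈ 3.3908, ∠ ≈ 72.85°
∠T = (81.23°) − (88.23° + 72.85°) = -79.85°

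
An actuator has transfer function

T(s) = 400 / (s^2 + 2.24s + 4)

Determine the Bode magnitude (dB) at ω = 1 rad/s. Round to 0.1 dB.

40.6 dB

At s = jω = j1:
quadratic: (j1)² + 2.24·j1 + 4 = 3 + j2.24 → |·| ≈ 3.744, ∠ ≈ 36.75°
|T| = 400 / 3.744 ≈ 106.84
Gain = 20 log₁₀(106.84) ≈ 40.57 dB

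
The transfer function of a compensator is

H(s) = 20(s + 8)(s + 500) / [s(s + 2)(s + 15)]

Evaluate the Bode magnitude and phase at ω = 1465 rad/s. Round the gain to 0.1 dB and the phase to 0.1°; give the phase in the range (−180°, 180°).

At s = jω = j1465:
zero (s+8): 8 + j1465 → |·| = √(8²+1465²) = √2146289 ≈ 1465, ∠ = arctan(1465/8) ≈ 89.69°
zero (s+500): 500 + j1465 → |·| = √(500²+1465²) = √2396225 ≈ 1548, ∠ = arctan(1465/500) ≈ 71.16°
pole (s+2): 2 + j1465 → |·| = √(2²+1465²) = √2146229 ≈ 1465, ∠ = arctan(1465/2) ≈ 89.92°
pole (s+15): 15 + j1465 → |·| = √(15²+1465²) = √2146450 ≈ 1465.1, ∠ = arctan(1465/15) ≈ 89.41°
pole at origin: |s| = 1465, ∠ = 90.00° (in denominator)
|H| = 20 · 2.2678e+06 / 3.1444e+09 ≈ 0.014424
Gain = 20 log₁₀(0.014424) ≈ -36.82 dB
∠H = 160.85° − 269.33° = -108.48°

-36.8 dB, -108.5°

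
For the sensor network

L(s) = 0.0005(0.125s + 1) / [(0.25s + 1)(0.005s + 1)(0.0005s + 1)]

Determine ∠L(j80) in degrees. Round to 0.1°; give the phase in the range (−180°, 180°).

At ω = 80 rad/s:
zero (1 + j80·0.125) = 1 + j10 → |·| ≈ 10.05, ∠ ≈ 84.29°
pole (1 + j80·0.25) = 1 + j20 → |·| ≈ 20.025, ∠ ≈ 87.14°
pole (1 + j80·0.005) = 1 + j0.4 → |·| ≈ 1.077, ∠ ≈ 21.80°
pole (1 + j80·0.0005) = 1 + j0.04 → |·| ≈ 1.0008, ∠ ≈ 2.29°
∠L = (84.29°) − (87.14° + 21.80° + 2.29°) = -26.94°

-26.9°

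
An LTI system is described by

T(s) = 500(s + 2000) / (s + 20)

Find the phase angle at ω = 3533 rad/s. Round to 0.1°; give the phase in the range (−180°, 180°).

At s = jω = j3533:
zero (s+2000): 2000 + j3533 → |·| = √(2000²+3533²) = √16482089 ≈ 4059.8, ∠ = arctan(3533/2000) ≈ 60.49°
pole (s+20): 20 + j3533 → |·| = √(20²+3533²) = √12482489 ≈ 3533.1, ∠ = arctan(3533/20) ≈ 89.68°
∠T = 60.49° − 89.68° = -29.19°

-29.2°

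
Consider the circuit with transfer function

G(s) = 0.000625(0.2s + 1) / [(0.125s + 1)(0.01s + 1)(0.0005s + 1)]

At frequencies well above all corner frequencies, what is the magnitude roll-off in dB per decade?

-40 dB/decade

Each pole contributes −20 dB/decade at high frequency; each zero contributes +20 dB/decade.
Net: 1 zero(s) − 3 pole(s) → -40 dB/decade.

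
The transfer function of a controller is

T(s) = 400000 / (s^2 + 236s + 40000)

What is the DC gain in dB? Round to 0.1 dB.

20.0 dB

T(0) = 400000 / 40000 = 10
20 log₁₀(10) ≈ 20.00 dB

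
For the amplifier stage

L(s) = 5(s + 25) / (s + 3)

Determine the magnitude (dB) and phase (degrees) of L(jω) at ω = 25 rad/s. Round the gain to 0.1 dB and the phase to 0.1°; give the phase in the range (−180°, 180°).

At s = jω = j25:
zero (s+25): 25 + j25 → |·| = √(25²+25²) = √1250 ≈ 35.355, ∠ = arctan(25/25) ≈ 45.00°
pole (s+3): 3 + j25 → |·| = √(3²+25²) = √634 ≈ 25.179, ∠ = arctan(25/3) ≈ 83.16°
|L| = 5 · 35.355 / 25.179 ≈ 7.0207
Gain = 20 log₁₀(7.0207) ≈ 16.93 dB
∠L = 45.00° − 83.16° = -38.16°

16.9 dB, -38.2°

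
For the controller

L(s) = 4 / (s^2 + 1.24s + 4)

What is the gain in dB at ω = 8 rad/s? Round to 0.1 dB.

-23.6 dB

At s = jω = j8:
quadratic: (j8)² + 1.24·j8 + 4 = -60 + j9.92 → |·| ≈ 60.815, ∠ ≈ 170.61°
|L| = 4 / 60.815 ≈ 0.065773
Gain = 20 log₁₀(0.065773) ≈ -23.64 dB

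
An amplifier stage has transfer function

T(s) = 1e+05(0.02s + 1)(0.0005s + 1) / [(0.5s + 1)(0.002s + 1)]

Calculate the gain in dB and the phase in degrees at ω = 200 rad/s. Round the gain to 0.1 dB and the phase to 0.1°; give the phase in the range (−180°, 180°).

At ω = 200 rad/s:
zero (1 + j200·0.02) = 1 + j4 → |·| ≈ 4.1231, ∠ ≈ 75.96°
zero (1 + j200·0.0005) = 1 + j0.1 → |·| ≈ 1.005, ∠ ≈ 5.71°
pole (1 + j200·0.5) = 1 + j100 → |·| ≈ 100, ∠ ≈ 89.43°
pole (1 + j200·0.002) = 1 + j0.4 → |·| ≈ 1.077, ∠ ≈ 21.80°
|T| = 1e+05 · 4.1231 · 1.005 / (100 · 1.077) ≈ 3847.5
Gain = 20 log₁₀(3847.5) ≈ 71.70 dB
∠T = (75.96° + 5.71°) − (89.43° + 21.80°) = -29.56°

71.7 dB, -29.6°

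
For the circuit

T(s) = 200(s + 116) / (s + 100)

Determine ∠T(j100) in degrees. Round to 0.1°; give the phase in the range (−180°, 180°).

At s = jω = j100:
zero (s+116): 116 + j100 → |·| = √(116²+100²) = √23456 ≈ 153.15, ∠ = arctan(100/116) ≈ 40.76°
pole (s+100): 100 + j100 → |·| = √(100²+100²) = √20000 ≈ 141.42, ∠ = arctan(100/100) ≈ 45.00°
∠T = 40.76° − 45.00° = -4.24°

-4.2°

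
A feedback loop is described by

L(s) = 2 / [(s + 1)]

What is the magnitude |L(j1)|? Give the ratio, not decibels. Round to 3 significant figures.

At ω = 1 rad/s:
pole (1 + j1·1) = 1 + j1 → |·| ≈ 1.4142, ∠ ≈ 45.00°
|L| = 2 · 1 / (1.4142) ≈ 1.4142

1.41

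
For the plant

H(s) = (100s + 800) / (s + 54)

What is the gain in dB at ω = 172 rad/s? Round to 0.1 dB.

39.6 dB

Substitute s = j172:
Numerator: 100(j172) + 800 = 800 + j17200
Denominator: (j172) + 54 = 54 + j172
|N| = √(800² + 17200²) ≈ 17219, ∠N ≈ 87.34°
|D| = √(54² + 172²) ≈ 180.28, ∠D ≈ 72.57°
|H| = 17219 / 180.28 ≈ 95.513
Gain = 20 log₁₀(95.513) ≈ 39.60 dB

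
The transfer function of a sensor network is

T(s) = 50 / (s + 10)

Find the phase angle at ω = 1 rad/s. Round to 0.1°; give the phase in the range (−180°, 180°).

-5.7°

At s = jω = j1:
pole (s+10): 10 + j1 → |·| = √(10²+1²) = √101 ≈ 10.05, ∠ = arctan(1/10) ≈ 5.71°
∠T = 0.00° − 5.71° = -5.71°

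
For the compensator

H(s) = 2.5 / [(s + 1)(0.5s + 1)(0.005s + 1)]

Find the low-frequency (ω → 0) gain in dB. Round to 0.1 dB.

8.0 dB

H(0) = 2.5 · 1 / 1 = 2.5
20 log₁₀(2.5) ≈ 7.96 dB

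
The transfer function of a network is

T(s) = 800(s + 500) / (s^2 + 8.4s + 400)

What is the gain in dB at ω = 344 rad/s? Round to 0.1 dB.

12.3 dB

At s = jω = j344:
zero (s+500): 500 + j344 → |·| = √(500²+344²) = √368336 ≈ 606.91, ∠ = arctan(344/500) ≈ 34.53°
quadratic: (j344)² + 8.4·j344 + 400 = -117936 + j2889.6 → |·| ≈ 1.1797e+05, ∠ ≈ 178.60°
|T| = 800 · 606.91 / 1.1797e+05 ≈ 4.1157
Gain = 20 log₁₀(4.1157) ≈ 12.29 dB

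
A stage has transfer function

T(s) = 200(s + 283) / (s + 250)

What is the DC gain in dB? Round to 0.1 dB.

T(0) = 200·283 / (250) = 226.4
20 log₁₀(226.4) ≈ 47.10 dB

47.1 dB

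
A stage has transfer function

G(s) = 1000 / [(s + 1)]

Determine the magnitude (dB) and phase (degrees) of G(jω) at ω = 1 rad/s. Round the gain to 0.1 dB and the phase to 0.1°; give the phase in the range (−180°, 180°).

At ω = 1 rad/s:
pole (1 + j1·1) = 1 + j1 → |·| ≈ 1.4142, ∠ ≈ 45.00°
|G| = 1000 · 1 / (1.4142) ≈ 707.11
Gain = 20 log₁₀(707.11) ≈ 56.99 dB
∠G = (0°) − (45.00°) = -45.00°

57.0 dB, -45.0°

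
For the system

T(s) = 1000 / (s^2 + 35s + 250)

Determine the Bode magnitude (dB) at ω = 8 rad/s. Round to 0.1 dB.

Substitute s = j8:
Numerator: 1000 = 1000 + j0
Denominator: (j8)^2 + 35(j8) + 250 = 186 + j280
|N| = √(1000² + 0²) ≈ 1000, ∠N ≈ 0.00°
|D| = √(186² + 280²) ≈ 336.15, ∠D ≈ 56.40°
|T| = 1000 / 336.15 ≈ 2.9749
Gain = 20 log₁₀(2.9749) ≈ 9.47 dB

9.5 dB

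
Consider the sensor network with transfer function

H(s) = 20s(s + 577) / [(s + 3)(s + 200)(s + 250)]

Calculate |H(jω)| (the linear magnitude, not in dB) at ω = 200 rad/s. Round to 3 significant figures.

0.135

At s = jω = j200:
zero (s+577): 577 + j200 → |·| = √(577²+200²) = √372929 ≈ 610.68, ∠ = arctan(200/577) ≈ 19.12°
zero at origin: s = j200 → |·| = 200, ∠ = 90.00°
pole (s+3): 3 + j200 → |·| = √(3²+200²) = √40009 ≈ 200.02, ∠ = arctan(200/3) ≈ 89.14°
pole (s+200): 200 + j200 → |·| = √(200²+200²) = √80000 ≈ 282.84, ∠ = arctan(200/200) ≈ 45.00°
pole (s+250): 250 + j200 → |·| = √(250²+200²) = √102500 ≈ 320.16, ∠ = arctan(200/250) ≈ 38.66°
|H| = 20 · 1.2214e+05 / 1.8113e+07 ≈ 0.13486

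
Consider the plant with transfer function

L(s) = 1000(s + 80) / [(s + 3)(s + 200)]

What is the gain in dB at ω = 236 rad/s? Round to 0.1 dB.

10.7 dB

At s = jω = j236:
zero (s+80): 80 + j236 → |·| = √(80²+236²) = √62096 ≈ 249.19, ∠ = arctan(236/80) ≈ 71.27°
pole (s+3): 3 + j236 → |·| = √(3²+236²) = √55705 ≈ 236.02, ∠ = arctan(236/3) ≈ 89.27°
pole (s+200): 200 + j236 → |·| = √(200²+236²) = √95696 ≈ 309.35, ∠ = arctan(236/200) ≈ 49.72°
|L| = 1000 · 249.19 / 73013 ≈ 3.413
Gain = 20 log₁₀(3.413) ≈ 10.66 dB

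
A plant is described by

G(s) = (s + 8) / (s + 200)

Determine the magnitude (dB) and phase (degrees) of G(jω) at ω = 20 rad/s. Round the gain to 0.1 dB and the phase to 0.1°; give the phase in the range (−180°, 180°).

-19.4 dB, 62.5°

At s = jω = j20:
zero (s+8): 8 + j20 → |·| = √(8²+20²) = √464 ≈ 21.541, ∠ = arctan(20/8) ≈ 68.20°
pole (s+200): 200 + j20 → |·| = √(200²+20²) = √40400 ≈ 201, ∠ = arctan(20/200) ≈ 5.71°
|G| = 1 · 21.541 / 201 ≈ 0.10717
Gain = 20 log₁₀(0.10717) ≈ -19.40 dB
∠G = 68.20° − 5.71° = 62.49°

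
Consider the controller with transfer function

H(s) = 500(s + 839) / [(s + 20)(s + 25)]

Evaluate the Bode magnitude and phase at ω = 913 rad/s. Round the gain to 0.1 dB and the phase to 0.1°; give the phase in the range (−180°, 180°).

-2.6 dB, -129.8°

At s = jω = j913:
zero (s+839): 839 + j913 → |·| = √(839²+913²) = √1537490 ≈ 1240, ∠ = arctan(913/839) ≈ 47.42°
pole (s+20): 20 + j913 → |·| = √(20²+913²) = √833969 ≈ 913.22, ∠ = arctan(913/20) ≈ 88.75°
pole (s+25): 25 + j913 → |·| = √(25²+913²) = √834194 ≈ 913.34, ∠ = arctan(913/25) ≈ 88.43°
|H| = 500 · 1240 / 8.3408e+05 ≈ 0.74333
Gain = 20 log₁₀(0.74333) ≈ -2.58 dB
∠H = 47.42° − 177.18° = -129.76°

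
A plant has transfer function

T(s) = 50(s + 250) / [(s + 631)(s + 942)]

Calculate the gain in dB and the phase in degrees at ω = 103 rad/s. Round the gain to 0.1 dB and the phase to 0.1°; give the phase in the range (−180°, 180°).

-33.0 dB, 6.9°

At s = jω = j103:
zero (s+250): 250 + j103 → |·| = √(250²+103²) = √73109 ≈ 270.39, ∠ = arctan(103/250) ≈ 22.39°
pole (s+631): 631 + j103 → |·| = √(631²+103²) = √408770 ≈ 639.35, ∠ = arctan(103/631) ≈ 9.27°
pole (s+942): 942 + j103 → |·| = √(942²+103²) = √897973 ≈ 947.61, ∠ = arctan(103/942) ≈ 6.24°
|T| = 50 · 270.39 / 6.0585e+05 ≈ 0.022315
Gain = 20 log₁₀(0.022315) ≈ -33.03 dB
∠T = 22.39° − 15.51° = 6.88°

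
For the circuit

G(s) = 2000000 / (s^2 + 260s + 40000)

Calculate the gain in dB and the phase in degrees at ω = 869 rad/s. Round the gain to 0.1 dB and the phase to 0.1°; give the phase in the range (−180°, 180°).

At s = jω = j869:
quadratic: (j869)² + 260·j869 + 40000 = -715161 + j225940 → |·| ≈ 7.5e+05, ∠ ≈ 162.47°
|G| = 2000000 / 7.5e+05 ≈ 2.6667
Gain = 20 log₁₀(2.6667) ≈ 8.52 dB
∠G = 0.00° − 162.47° = -162.47°

8.5 dB, -162.5°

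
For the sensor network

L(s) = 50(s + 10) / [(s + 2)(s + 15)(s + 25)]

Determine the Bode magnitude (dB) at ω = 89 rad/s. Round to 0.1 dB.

-44.4 dB

At s = jω = j89:
zero (s+10): 10 + j89 → |·| = √(10²+89²) = √8021 ≈ 89.56, ∠ = arctan(89/10) ≈ 83.59°
pole (s+2): 2 + j89 → |·| = √(2²+89²) = √7925 ≈ 89.022, ∠ = arctan(89/2) ≈ 88.71°
pole (s+15): 15 + j89 → |·| = √(15²+89²) = √8146 ≈ 90.255, ∠ = arctan(89/15) ≈ 80.43°
pole (s+25): 25 + j89 → |·| = √(25²+89²) = √8546 ≈ 92.445, ∠ = arctan(89/25) ≈ 74.31°
|L| = 50 · 89.56 / 7.4277e+05 ≈ 0.0060288
Gain = 20 log₁₀(0.0060288) ≈ -44.40 dB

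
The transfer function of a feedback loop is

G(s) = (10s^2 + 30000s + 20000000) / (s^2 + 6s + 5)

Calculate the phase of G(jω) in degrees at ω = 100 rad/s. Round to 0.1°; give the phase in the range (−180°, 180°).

-168.0°

Substitute s = j100:
Numerator: 10(j100)^2 + 30000(j100) + 20000000 = 19900000 + j3000000
Denominator: (j100)^2 + 6(j100) + 5 = -9995 + j600
|N| = √(19900000² + 3000000²) ≈ 2.0125e+07, ∠N ≈ 8.57°
|D| = √(9995² + 600²) ≈ 10013, ∠D ≈ 176.56°
∠G = 8.57° − 176.56° = -167.99°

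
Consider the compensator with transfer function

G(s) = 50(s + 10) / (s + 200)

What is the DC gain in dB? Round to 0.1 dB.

8.0 dB

G(0) = 50·10 / (200) = 2.5
20 log₁₀(2.5) ≈ 7.96 dB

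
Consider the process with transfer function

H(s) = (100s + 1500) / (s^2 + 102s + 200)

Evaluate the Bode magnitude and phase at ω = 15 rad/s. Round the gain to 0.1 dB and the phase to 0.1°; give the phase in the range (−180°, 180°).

2.8 dB, -45.9°

Substitute s = j15:
Numerator: 100(j15) + 1500 = 1500 + j1500
Denominator: (j15)^2 + 102(j15) + 200 = -25 + j1530
|N| = √(1500² + 1500²) ≈ 2121.3, ∠N ≈ 45.00°
|D| = √(25² + 1530²) ≈ 1530.2, ∠D ≈ 90.94°
|H| = 2121.3 / 1530.2 ≈ 1.3863
Gain = 20 log₁₀(1.3863) ≈ 2.84 dB
∠H = 45.00° − 90.94° = -45.94°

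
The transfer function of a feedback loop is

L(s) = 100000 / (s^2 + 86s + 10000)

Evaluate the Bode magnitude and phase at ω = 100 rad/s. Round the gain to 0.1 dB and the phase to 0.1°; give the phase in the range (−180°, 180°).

At s = jω = j100:
quadratic: (j100)² + 86·j100 + 10000 = 0 + j8600 → |·| ≈ 8600, ∠ ≈ 90.00°
|L| = 100000 / 8600 ≈ 11.628
Gain = 20 log₁₀(11.628) ≈ 21.31 dB
∠L = 0.00° − 90.00° = -90.00°

21.3 dB, -90.0°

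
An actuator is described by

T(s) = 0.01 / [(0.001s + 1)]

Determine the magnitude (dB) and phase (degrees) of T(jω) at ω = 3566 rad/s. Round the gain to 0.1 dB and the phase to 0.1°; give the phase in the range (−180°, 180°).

-51.4 dB, -74.3°

At ω = 3566 rad/s:
pole (1 + j3566·0.001) = 1 + j3.566 → |·| ≈ 3.7036, ∠ ≈ 74.34°
|T| = 0.01 · 1 / (3.7036) ≈ 0.0027001
Gain = 20 log₁₀(0.0027001) ≈ -51.37 dB
∠T = (0°) − (74.34°) = -74.34°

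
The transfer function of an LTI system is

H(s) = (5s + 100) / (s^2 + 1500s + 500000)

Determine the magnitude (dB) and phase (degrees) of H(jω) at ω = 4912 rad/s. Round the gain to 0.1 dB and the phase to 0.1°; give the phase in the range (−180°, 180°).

Substitute s = j4912:
Numerator: 5(j4912) + 100 = 100 + j24560
Denominator: (j4912)^2 + 1500(j4912) + 500000 = -23627744 + j7368000
|N| = √(100² + 24560²) ≈ 24560, ∠N ≈ 89.77°
|D| = √(23627744² + 7368000²) ≈ 2.475e+07, ∠D ≈ 162.68°
|H| = 24560 / 2.475e+07 ≈ 0.00099232
Gain = 20 log₁₀(0.00099232) ≈ -60.07 dB
∠H = 89.77° − 162.68° = -72.91°

-60.1 dB, -72.9°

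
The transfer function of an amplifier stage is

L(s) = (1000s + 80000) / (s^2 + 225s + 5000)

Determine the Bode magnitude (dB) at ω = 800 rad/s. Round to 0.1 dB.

1.7 dB

Substitute s = j800:
Numerator: 1000(j800) + 80000 = 80000 + j800000
Denominator: (j800)^2 + 225(j800) + 5000 = -635000 + j180000
|N| = √(80000² + 800000²) ≈ 8.0399e+05, ∠N ≈ 84.29°
|D| = √(635000² + 180000²) ≈ 6.6002e+05, ∠D ≈ 164.17°
|L| = 8.0399e+05 / 6.6002e+05 ≈ 1.2181
Gain = 20 log₁₀(1.2181) ≈ 1.71 dB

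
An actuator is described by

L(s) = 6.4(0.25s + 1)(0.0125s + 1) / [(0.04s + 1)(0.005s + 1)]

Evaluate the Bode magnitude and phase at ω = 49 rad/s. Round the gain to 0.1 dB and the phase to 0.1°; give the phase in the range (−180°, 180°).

32.2 dB, 40.1°

At ω = 49 rad/s:
zero (1 + j49·0.25) = 1 + j12.25 → |·| ≈ 12.291, ∠ ≈ 85.33°
zero (1 + j49·0.0125) = 1 + j0.6125 → |·| ≈ 1.1727, ∠ ≈ 31.49°
pole (1 + j49·0.04) = 1 + j1.96 → |·| ≈ 2.2004, ∠ ≈ 62.97°
pole (1 + j49·0.005) = 1 + j0.245 → |·| ≈ 1.0296, ∠ ≈ 13.77°
|L| = 6.4 · 12.291 · 1.1727 / (2.2004 · 1.0296) ≈ 40.718
Gain = 20 log₁₀(40.718) ≈ 32.20 dB
∠L = (85.33° + 31.49°) − (62.97° + 13.77°) = 40.08°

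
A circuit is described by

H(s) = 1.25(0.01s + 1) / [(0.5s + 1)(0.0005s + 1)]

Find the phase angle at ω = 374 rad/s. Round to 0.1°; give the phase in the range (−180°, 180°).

-25.3°

At ω = 374 rad/s:
zero (1 + j374·0.01) = 1 + j3.74 → |·| ≈ 3.8714, ∠ ≈ 75.03°
pole (1 + j374·0.5) = 1 + j187 → |·| ≈ 187, ∠ ≈ 89.69°
pole (1 + j374·0.0005) = 1 + j0.187 → |·| ≈ 1.0173, ∠ ≈ 10.59°
∠H = (75.03°) − (89.69° + 10.59°) = -25.25°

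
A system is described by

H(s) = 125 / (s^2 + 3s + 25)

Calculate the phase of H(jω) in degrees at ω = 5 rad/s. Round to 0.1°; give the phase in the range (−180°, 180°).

At s = jω = j5:
quadratic: (j5)² + 3·j5 + 25 = 0 + j15 → |·| ≈ 15, ∠ ≈ 90.00°
∠H = 0.00° − 90.00° = -90.00°

-90.0°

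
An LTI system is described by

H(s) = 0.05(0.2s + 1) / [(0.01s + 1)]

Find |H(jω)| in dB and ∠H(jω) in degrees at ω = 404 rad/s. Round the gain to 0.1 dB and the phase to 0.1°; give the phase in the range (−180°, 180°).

At ω = 404 rad/s:
zero (1 + j404·0.2) = 1 + j80.8 → |·| ≈ 80.806, ∠ ≈ 89.29°
pole (1 + j404·0.01) = 1 + j4.04 → |·| ≈ 4.1619, ∠ ≈ 76.10°
|H| = 0.05 · 80.806 / (4.1619) ≈ 0.97078
Gain = 20 log₁₀(0.97078) ≈ -0.26 dB
∠H = (89.29°) − (76.10°) = 13.19°

-0.3 dB, 13.2°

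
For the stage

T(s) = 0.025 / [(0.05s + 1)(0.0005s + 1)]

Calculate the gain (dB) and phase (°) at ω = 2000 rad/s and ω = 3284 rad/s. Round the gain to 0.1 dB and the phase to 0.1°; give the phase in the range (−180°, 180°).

ω = 2000: -75.1 dB, -134.4°; ω = 3284: -82.0 dB, -148.3°

At ω = 2000 rad/s:
pole (1 + j2000·0.05) = 1 + j100 → |·| ≈ 100, ∠ ≈ 89.43°
pole (1 + j2000·0.0005) = 1 + j1 → |·| ≈ 1.4142, ∠ ≈ 45.00°
|T| = 0.025 · 1 / (100 · 1.4142) ≈ 0.00017678
Gain = 20 log₁₀(0.00017678) ≈ -75.05 dB
∠T = (0°) − (89.43° + 45.00°) = -134.43°

At ω = 3284 rad/s:
pole (1 + j3284·0.05) = 1 + j164.2 → |·| ≈ 164.2, ∠ ≈ 89.65°
pole (1 + j3284·0.0005) = 1 + j1.642 → |·| ≈ 1.9225, ∠ ≈ 58.66°
|T| = 0.025 · 1 / (164.2 · 1.9225) ≈ 7.9196e-05
Gain = 20 log₁₀(7.9196e-05) ≈ -82.03 dB
∠T = (0°) − (89.65° + 58.66°) = -148.31°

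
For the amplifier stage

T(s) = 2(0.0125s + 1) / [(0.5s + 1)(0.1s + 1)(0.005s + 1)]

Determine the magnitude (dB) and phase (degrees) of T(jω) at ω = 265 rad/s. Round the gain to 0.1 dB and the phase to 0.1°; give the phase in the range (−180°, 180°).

At ω = 265 rad/s:
zero (1 + j265·0.0125) = 1 + j3.3125 → |·| ≈ 3.4602, ∠ ≈ 73.20°
pole (1 + j265·0.5) = 1 + j132.5 → |·| ≈ 132.5, ∠ ≈ 89.57°
pole (1 + j265·0.1) = 1 + j26.5 → |·| ≈ 26.519, ∠ ≈ 87.84°
pole (1 + j265·0.005) = 1 + j1.325 → |·| ≈ 1.66, ∠ ≈ 52.96°
|T| = 2 · 3.4602 / (132.5 · 26.519 · 1.66) ≈ 0.0011865
Gain = 20 log₁₀(0.0011865) ≈ -58.51 dB
∠T = (73.20°) − (89.57° + 87.84° + 52.96°) = -157.17°

-58.5 dB, -157.2°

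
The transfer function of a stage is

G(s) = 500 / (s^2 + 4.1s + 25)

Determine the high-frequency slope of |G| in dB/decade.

Each pole contributes −20 dB/decade at high frequency; each zero contributes +20 dB/decade.
Net: 0 zero(s) − 2 pole(s) → -40 dB/decade.

-40 dB/decade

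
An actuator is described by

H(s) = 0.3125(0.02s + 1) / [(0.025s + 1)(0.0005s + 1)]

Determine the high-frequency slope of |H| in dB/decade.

-20 dB/decade

Each pole contributes −20 dB/decade at high frequency; each zero contributes +20 dB/decade.
Net: 1 zero(s) − 2 pole(s) → -20 dB/decade.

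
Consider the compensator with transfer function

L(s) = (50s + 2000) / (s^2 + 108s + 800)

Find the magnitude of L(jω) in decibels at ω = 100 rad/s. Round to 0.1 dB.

-8.4 dB

Substitute s = j100:
Numerator: 50(j100) + 2000 = 2000 + j5000
Denominator: (j100)^2 + 108(j100) + 800 = -9200 + j10800
|N| = √(2000² + 5000²) ≈ 5385.2, ∠N ≈ 68.20°
|D| = √(9200² + 10800²) ≈ 14187, ∠D ≈ 130.43°
|L| = 5385.2 / 14187 ≈ 0.37959
Gain = 20 log₁₀(0.37959) ≈ -8.41 dB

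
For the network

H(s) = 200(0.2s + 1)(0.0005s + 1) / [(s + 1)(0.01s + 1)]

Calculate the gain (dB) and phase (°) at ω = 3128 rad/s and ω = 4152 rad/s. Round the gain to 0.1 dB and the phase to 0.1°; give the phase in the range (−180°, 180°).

At ω = 3128 rad/s:
zero (1 + j3128·0.2) = 1 + j625.6 → |·| ≈ 625.6, ∠ ≈ 89.91°
zero (1 + j3128·0.0005) = 1 + j1.564 → |·| ≈ 1.8564, ∠ ≈ 57.41°
pole (1 + j3128·1) = 1 + j3128 → |·| ≈ 3128, ∠ ≈ 89.98°
pole (1 + j3128·0.01) = 1 + j31.28 → |·| ≈ 31.296, ∠ ≈ 88.17°
|H| = 200 · 625.6 · 1.8564 / (3128 · 31.296) ≈ 2.3727
Gain = 20 log₁₀(2.3727) ≈ 7.50 dB
∠H = (89.91° + 57.41°) − (89.98° + 88.17°) = -30.83°

At ω = 4152 rad/s:
zero (1 + j4152·0.2) = 1 + j830.4 → |·| ≈ 830.4, ∠ ≈ 89.93°
zero (1 + j4152·0.0005) = 1 + j2.076 → |·| ≈ 2.3043, ∠ ≈ 64.28°
pole (1 + j4152·1) = 1 + j4152 → |·| ≈ 4152, ∠ ≈ 89.99°
pole (1 + j4152·0.01) = 1 + j41.52 → |·| ≈ 41.532, ∠ ≈ 88.62°
|H| = 200 · 830.4 · 2.3043 / (4152 · 41.532) ≈ 2.2193
Gain = 20 log₁₀(2.2193) ≈ 6.92 dB
∠H = (89.93° + 64.28°) − (89.99° + 88.62°) = -24.40°

ω = 3128: 7.5 dB, -30.8°; ω = 4152: 6.9 dB, -24.4°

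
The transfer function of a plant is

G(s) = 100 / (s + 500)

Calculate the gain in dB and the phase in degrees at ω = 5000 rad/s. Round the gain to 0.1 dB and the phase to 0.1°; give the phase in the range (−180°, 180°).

At s = jω = j5000:
pole (s+500): 500 + j5000 → |·| = √(500²+5000²) = √25250000 ≈ 5024.9, ∠ = arctan(5000/500) ≈ 84.29°
|G| = 100 / 5024.9 ≈ 0.019901
Gain = 20 log₁₀(0.019901) ≈ -34.02 dB
∠G = 0.00° − 84.29° = -84.29°

-34.0 dB, -84.3°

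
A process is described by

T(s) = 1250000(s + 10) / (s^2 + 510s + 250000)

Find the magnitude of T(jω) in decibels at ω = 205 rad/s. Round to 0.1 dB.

At s = jω = j205:
zero (s+10): 10 + j205 → |·| = √(10²+205²) = √42125 ≈ 205.24, ∠ = arctan(205/10) ≈ 87.21°
quadratic: (j205)² + 510·j205 + 250000 = 207975 + j104550 → |·| ≈ 2.3278e+05, ∠ ≈ 26.69°
|T| = 1250000 · 205.24 / 2.3278e+05 ≈ 1102.1
Gain = 20 log₁₀(1102.1) ≈ 60.84 dB

60.8 dB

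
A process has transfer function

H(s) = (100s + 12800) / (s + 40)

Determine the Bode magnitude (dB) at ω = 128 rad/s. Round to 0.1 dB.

Substitute s = j128:
Numerator: 100(j128) + 12800 = 12800 + j12800
Denominator: (j128) + 40 = 40 + j128
|N| = √(12800² + 12800²) ≈ 18102, ∠N ≈ 45.00°
|D| = √(40² + 128²) ≈ 134.1, ∠D ≈ 72.65°
|H| = 18102 / 134.1 ≈ 134.99
Gain = 20 log₁₀(134.99) ≈ 42.61 dB

42.6 dB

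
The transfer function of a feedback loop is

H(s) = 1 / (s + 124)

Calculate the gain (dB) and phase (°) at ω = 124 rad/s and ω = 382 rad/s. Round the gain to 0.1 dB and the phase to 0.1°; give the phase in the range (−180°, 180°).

ω = 124: -44.9 dB, -45.0°; ω = 382: -52.1 dB, -72.0°

At s = jω = j124:
pole (s+124): 124 + j124 → |·| = √(124²+124²) = √30752 ≈ 175.36, ∠ = arctan(124/124) ≈ 45.00°
|H| = 1 / 175.36 ≈ 0.0057026
Gain = 20 log₁₀(0.0057026) ≈ -44.88 dB
∠H = 0.00° − 45.00° = -45.00°

At s = jω = j382:
pole (s+124): 124 + j382 → |·| = √(124²+382²) = √161300 ≈ 401.62, ∠ = arctan(382/124) ≈ 72.02°
|H| = 1 / 401.62 ≈ 0.0024899
Gain = 20 log₁₀(0.0024899) ≈ -52.08 dB
∠H = 0.00° − 72.02° = -72.02°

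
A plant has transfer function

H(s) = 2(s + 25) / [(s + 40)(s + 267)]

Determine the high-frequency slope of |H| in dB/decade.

Each pole contributes −20 dB/decade at high frequency; each zero contributes +20 dB/decade.
Net: 1 zero(s) − 2 pole(s) → -20 dB/decade.

-20 dB/decade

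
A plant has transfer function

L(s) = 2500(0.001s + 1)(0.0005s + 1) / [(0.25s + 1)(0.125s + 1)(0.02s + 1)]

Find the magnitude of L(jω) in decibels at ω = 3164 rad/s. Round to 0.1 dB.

At ω = 3164 rad/s:
zero (1 + j3164·0.001) = 1 + j3.164 → |·| ≈ 3.3183, ∠ ≈ 72.46°
zero (1 + j3164·0.0005) = 1 + j1.582 → |·| ≈ 1.8716, ∠ ≈ 57.70°
pole (1 + j3164·0.25) = 1 + j791 → |·| ≈ 791, ∠ ≈ 89.93°
pole (1 + j3164·0.125) = 1 + j395.5 → |·| ≈ 395.5, ∠ ≈ 89.86°
pole (1 + j3164·0.02) = 1 + j63.28 → |·| ≈ 63.288, ∠ ≈ 89.09°
|L| = 2500 · 3.3183 · 1.8716 / (791 · 395.5 · 63.288) ≈ 0.0007842
Gain = 20 log₁₀(0.0007842) ≈ -62.11 dB

-62.1 dB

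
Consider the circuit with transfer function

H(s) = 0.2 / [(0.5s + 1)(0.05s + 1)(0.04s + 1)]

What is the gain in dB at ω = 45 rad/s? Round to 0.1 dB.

-55.1 dB

At ω = 45 rad/s:
pole (1 + j45·0.5) = 1 + j22.5 → |·| ≈ 22.522, ∠ ≈ 87.46°
pole (1 + j45·0.05) = 1 + j2.25 → |·| ≈ 2.4622, ∠ ≈ 66.04°
pole (1 + j45·0.04) = 1 + j1.8 → |·| ≈ 2.0591, ∠ ≈ 60.95°
|H| = 0.2 · 1 / (22.522 · 2.4622 · 2.0591) ≈ 0.0017515
Gain = 20 log₁₀(0.0017515) ≈ -55.13 dB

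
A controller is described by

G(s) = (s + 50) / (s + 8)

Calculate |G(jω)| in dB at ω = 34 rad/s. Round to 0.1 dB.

At s = jω = j34:
zero (s+50): 50 + j34 → |·| = √(50²+34²) = √3656 ≈ 60.465, ∠ = arctan(34/50) ≈ 34.22°
pole (s+8): 8 + j34 → |·| = √(8²+34²) = √1220 ≈ 34.928, ∠ = arctan(34/8) ≈ 76.76°
|G| = 1 · 60.465 / 34.928 ≈ 1.7311
Gain = 20 log₁₀(1.7311) ≈ 4.77 dB

4.8 dB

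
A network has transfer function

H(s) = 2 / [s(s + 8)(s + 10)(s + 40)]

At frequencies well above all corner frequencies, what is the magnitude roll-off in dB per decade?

-80 dB/decade

Each pole contributes −20 dB/decade at high frequency; each zero contributes +20 dB/decade.
Net: 0 zero(s) − 4 pole(s) → -80 dB/decade.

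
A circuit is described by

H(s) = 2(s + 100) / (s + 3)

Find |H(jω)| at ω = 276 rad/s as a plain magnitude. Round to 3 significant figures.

2.13

At s = jω = j276:
zero (s+100): 100 + j276 → |·| = √(100²+276²) = √86176 ≈ 293.56, ∠ = arctan(276/100) ≈ 70.08°
pole (s+3): 3 + j276 → |·| = √(3²+276²) = √76185 ≈ 276.02, ∠ = arctan(276/3) ≈ 89.38°
|H| = 2 · 293.56 / 276.02 ≈ 2.1271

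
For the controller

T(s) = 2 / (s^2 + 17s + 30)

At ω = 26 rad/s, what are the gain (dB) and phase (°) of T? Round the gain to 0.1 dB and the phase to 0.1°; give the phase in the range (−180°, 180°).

-51.9 dB, -145.6°

Substitute s = j26:
Numerator: 2 = 2 + j0
Denominator: (j26)^2 + 17(j26) + 30 = -646 + j442
|N| = √(2² + 0²) ≈ 2, ∠N ≈ 0.00°
|D| = √(646² + 442²) ≈ 782.74, ∠D ≈ 145.62°
|T| = 2 / 782.74 ≈ 0.0025551
Gain = 20 log₁₀(0.0025551) ≈ -51.85 dB
∠T = 0.00° − 145.62° = -145.62°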